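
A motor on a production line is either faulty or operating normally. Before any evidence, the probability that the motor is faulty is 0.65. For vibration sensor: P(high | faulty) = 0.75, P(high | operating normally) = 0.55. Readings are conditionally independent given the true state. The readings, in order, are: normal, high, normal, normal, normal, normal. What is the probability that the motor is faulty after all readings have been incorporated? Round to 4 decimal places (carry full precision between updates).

0.1182

Apply Bayes' rule sequentially, carrying P(faulty) forward.
After 'normal': P(faulty) = 0.25·0.6500 / (0.25·0.6500 + 0.45·0.3500) ≈ 0.5078
After 'high': P(faulty) = 0.75·0.5078 / (0.75·0.5078 + 0.55·0.4922) ≈ 0.5845
After 'normal': P(faulty) = 0.25·0.5845 / (0.25·0.5845 + 0.45·0.4155) ≈ 0.4387
After 'normal': P(faulty) = 0.25·0.4387 / (0.25·0.4387 + 0.45·0.5613) ≈ 0.3028
After 'normal': P(faulty) = 0.25·0.3028 / (0.25·0.3028 + 0.45·0.6972) ≈ 0.1944
After 'normal': P(faulty) = 0.25·0.1944 / (0.25·0.1944 + 0.45·0.8056) ≈ 0.1182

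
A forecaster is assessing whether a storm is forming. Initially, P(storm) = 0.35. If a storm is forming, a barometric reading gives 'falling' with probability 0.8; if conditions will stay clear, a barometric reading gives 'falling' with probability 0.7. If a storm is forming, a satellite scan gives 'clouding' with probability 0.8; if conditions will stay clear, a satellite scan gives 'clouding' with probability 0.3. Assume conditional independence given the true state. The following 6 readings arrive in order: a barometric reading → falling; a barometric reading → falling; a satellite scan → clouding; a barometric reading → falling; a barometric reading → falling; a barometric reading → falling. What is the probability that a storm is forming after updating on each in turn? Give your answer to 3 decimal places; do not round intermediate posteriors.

After a barometric reading='falling': P(storm) = 0.8·0.3500 / (0.8·0.3500 + 0.7·0.6500) ≈ 0.3810
After a barometric reading='falling': P(storm) = 0.8·0.3810 / (0.8·0.3810 + 0.7·0.6190) ≈ 0.4129
After a satellite scan='clouding': P(storm) = 0.8·0.4129 / (0.8·0.4129 + 0.3·0.5871) ≈ 0.6522
After a barometric reading='falling': P(storm) = 0.8·0.6522 / (0.8·0.6522 + 0.7·0.3478) ≈ 0.6819
After a barometric reading='falling': P(storm) = 0.8·0.6819 / (0.8·0.6819 + 0.7·0.3181) ≈ 0.7101
After a barometric reading='falling': P(storm) = 0.8·0.7101 / (0.8·0.7101 + 0.7·0.2899) ≈ 0.7368

0.737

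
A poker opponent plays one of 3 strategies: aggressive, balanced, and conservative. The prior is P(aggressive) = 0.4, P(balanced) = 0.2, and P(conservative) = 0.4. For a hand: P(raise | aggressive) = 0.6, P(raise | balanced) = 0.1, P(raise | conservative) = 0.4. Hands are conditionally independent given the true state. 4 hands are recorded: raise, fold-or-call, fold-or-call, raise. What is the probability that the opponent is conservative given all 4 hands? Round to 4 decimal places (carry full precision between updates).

After 'raise': normaliser = 0.6·0.4000 + 0.1·0.2000 + 0.4·0.4000; P(aggressive) ≈ 0.5714, P(balanced) ≈ 0.0476, P(conservative) ≈ 0.3810
After 'fold-or-call': normaliser = 0.4·0.5714 + 0.9·0.0476 + 0.6·0.3810; P(aggressive) ≈ 0.4571, P(balanced) ≈ 0.0857, P(conservative) ≈ 0.4571
After 'fold-or-call': normaliser = 0.4·0.4571 + 0.9·0.0857 + 0.6·0.4571; P(aggressive) ≈ 0.3422, P(balanced) ≈ 0.1444, P(conservative) ≈ 0.5134
After 'raise': normaliser = 0.6·0.3422 + 0.1·0.1444 + 0.4·0.5134; P(aggressive) ≈ 0.4830, P(balanced) ≈ 0.0340, P(conservative) ≈ 0.4830

0.4830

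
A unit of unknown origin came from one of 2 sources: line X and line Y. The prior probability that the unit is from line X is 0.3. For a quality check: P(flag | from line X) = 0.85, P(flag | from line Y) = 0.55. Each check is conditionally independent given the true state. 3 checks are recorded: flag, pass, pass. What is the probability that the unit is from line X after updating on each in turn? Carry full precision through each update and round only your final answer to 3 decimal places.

0.069

After 'flag': P(line X) = 0.85·0.3000 / (0.85·0.3000 + 0.55·0.7000) ≈ 0.3984
After 'pass': P(line X) = 0.15·0.3984 / (0.15·0.3984 + 0.45·0.6016) ≈ 0.1809
After 'pass': P(line X) = 0.15·0.1809 / (0.15·0.1809 + 0.45·0.8191) ≈ 0.0685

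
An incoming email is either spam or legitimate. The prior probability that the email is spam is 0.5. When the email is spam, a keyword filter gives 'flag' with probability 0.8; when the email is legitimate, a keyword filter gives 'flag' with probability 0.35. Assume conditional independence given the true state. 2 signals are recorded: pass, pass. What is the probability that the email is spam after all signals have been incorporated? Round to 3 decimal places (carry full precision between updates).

0.086

Each posterior becomes the prior for the next update.
After 'pass': P(spam) = 0.2·0.5000 / (0.2·0.5000 + 0.65·0.5000) ≈ 0.2353
After 'pass': P(spam) = 0.2·0.2353 / (0.2·0.2353 + 0.65·0.7647) ≈ 0.0865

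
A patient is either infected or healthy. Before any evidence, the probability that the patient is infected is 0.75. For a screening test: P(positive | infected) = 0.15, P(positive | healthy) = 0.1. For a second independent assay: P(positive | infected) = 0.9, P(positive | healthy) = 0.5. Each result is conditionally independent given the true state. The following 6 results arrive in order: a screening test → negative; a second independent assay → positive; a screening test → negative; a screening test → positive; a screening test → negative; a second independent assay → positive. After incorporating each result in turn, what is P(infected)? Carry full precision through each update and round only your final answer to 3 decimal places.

0.925

Apply Bayes' rule sequentially, carrying P(infected) forward.
After a screening test='negative': P(infected) = 0.85·0.7500 / (0.85·0.7500 + 0.9·0.2500) ≈ 0.7391
After a second independent assay='positive': P(infected) = 0.9·0.7391 / (0.9·0.7391 + 0.5·0.2609) ≈ 0.8361
After a screening test='negative': P(infected) = 0.85·0.8361 / (0.85·0.8361 + 0.9·0.1639) ≈ 0.8281
After a screening test='positive': P(infected) = 0.15·0.8281 / (0.15·0.8281 + 0.1·0.1719) ≈ 0.8784
After a screening test='negative': P(infected) = 0.85·0.8784 / (0.85·0.8784 + 0.9·0.1216) ≈ 0.8722
After a second independent assay='positive': P(infected) = 0.9·0.8722 / (0.9·0.8722 + 0.5·0.1278) ≈ 0.9247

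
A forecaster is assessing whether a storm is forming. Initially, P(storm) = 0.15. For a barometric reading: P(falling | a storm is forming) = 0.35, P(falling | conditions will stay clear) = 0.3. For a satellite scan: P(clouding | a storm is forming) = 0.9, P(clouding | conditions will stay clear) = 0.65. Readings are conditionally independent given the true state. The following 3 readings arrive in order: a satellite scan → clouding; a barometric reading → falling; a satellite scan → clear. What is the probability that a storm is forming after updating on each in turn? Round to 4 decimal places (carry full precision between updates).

Each posterior becomes the prior for the next update.
After a satellite scan='clouding': P(storm) = 0.9·0.1500 / (0.9·0.1500 + 0.65·0.8500) ≈ 0.1964
After a barometric reading='falling': P(storm) = 0.35·0.1964 / (0.35·0.1964 + 0.3·0.8036) ≈ 0.2218
After a satellite scan='clear': P(storm) = 0.1·0.2218 / (0.1·0.2218 + 0.35·0.7782) ≈ 0.0753

0.0753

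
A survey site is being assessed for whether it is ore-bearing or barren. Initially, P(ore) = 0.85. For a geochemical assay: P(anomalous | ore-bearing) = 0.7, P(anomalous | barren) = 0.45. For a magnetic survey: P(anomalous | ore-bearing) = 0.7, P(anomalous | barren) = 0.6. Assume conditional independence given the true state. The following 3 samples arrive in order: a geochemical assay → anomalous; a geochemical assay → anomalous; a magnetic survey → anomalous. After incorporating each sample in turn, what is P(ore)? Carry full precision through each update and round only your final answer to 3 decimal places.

After a geochemical assay='anomalous': P(ore) = 0.7·0.8500 / (0.7·0.8500 + 0.45·0.1500) ≈ 0.8981
After a geochemical assay='anomalous': P(ore) = 0.7·0.8981 / (0.7·0.8981 + 0.45·0.1019) ≈ 0.9320
After a magnetic survey='anomalous': P(ore) = 0.7·0.9320 / (0.7·0.9320 + 0.6·0.0680) ≈ 0.9412

0.941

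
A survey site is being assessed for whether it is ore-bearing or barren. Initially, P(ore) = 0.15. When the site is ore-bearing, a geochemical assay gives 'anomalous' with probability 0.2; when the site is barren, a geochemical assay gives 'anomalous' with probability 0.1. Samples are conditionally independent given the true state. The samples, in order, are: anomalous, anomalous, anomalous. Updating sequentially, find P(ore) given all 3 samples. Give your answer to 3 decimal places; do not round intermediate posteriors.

Each posterior becomes the prior for the next update.
After 'anomalous': P(ore) = 0.2·0.1500 / (0.2·0.1500 + 0.1·0.8500) ≈ 0.2609
After 'anomalous': P(ore) = 0.2·0.2609 / (0.2·0.2609 + 0.1·0.7391) ≈ 0.4138
After 'anomalous': P(ore) = 0.2·0.4138 / (0.2·0.4138 + 0.1·0.5862) ≈ 0.5854

0.585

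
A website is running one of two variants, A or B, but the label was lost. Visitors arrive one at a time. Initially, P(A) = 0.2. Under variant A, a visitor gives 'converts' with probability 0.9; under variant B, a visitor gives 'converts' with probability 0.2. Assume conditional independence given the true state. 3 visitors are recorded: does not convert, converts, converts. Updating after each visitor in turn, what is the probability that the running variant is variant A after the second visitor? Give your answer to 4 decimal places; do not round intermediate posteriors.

After 'does not convert': P(A) = 0.1·0.2000 / (0.1·0.2000 + 0.8·0.8000) ≈ 0.0303
After 'converts': P(A) = 0.9·0.0303 / (0.9·0.0303 + 0.2·0.9697) ≈ 0.1233

0.1233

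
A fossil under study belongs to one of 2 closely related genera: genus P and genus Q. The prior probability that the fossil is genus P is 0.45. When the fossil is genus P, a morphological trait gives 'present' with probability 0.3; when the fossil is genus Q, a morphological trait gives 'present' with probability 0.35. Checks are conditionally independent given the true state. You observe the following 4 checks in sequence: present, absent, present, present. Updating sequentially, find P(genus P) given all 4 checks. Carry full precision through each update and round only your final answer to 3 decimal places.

0.357

Apply Bayes' rule sequentially, carrying P(genus P) forward.
After 'present': P(genus P) = 0.3·0.4500 / (0.3·0.4500 + 0.35·0.5500) ≈ 0.4122
After 'absent': P(genus P) = 0.7·0.4122 / (0.7·0.4122 + 0.65·0.5878) ≈ 0.4303
After 'present': P(genus P) = 0.3·0.4303 / (0.3·0.4303 + 0.35·0.5697) ≈ 0.3930
After 'present': P(genus P) = 0.3·0.3930 / (0.3·0.3930 + 0.35·0.6070) ≈ 0.3569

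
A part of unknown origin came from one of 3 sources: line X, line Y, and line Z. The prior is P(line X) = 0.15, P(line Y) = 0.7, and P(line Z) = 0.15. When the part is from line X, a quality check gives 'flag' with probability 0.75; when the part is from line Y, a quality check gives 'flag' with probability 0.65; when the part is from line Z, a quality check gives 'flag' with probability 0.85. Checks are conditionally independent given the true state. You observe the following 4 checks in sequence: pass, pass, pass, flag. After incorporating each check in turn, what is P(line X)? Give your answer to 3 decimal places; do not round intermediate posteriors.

After 'pass': normaliser = 0.25·0.1500 + 0.35·0.7000 + 0.15·0.1500; P(line X) ≈ 0.1230, P(line Y) ≈ 0.8033, P(line Z) ≈ 0.0738
After 'pass': normaliser = 0.25·0.1230 + 0.35·0.8033 + 0.15·0.0738; P(line X) ≈ 0.0952, P(line Y) ≈ 0.8706, P(line Z) ≈ 0.0343
After 'pass': normaliser = 0.25·0.0952 + 0.35·0.8706 + 0.15·0.0343; P(line X) ≈ 0.0713, P(line Y) ≈ 0.9133, P(line Z) ≈ 0.0154
After 'flag': normaliser = 0.75·0.0713 + 0.65·0.9133 + 0.85·0.0154; P(line X) ≈ 0.0810, P(line Y) ≈ 0.8991, P(line Z) ≈ 0.0198

0.081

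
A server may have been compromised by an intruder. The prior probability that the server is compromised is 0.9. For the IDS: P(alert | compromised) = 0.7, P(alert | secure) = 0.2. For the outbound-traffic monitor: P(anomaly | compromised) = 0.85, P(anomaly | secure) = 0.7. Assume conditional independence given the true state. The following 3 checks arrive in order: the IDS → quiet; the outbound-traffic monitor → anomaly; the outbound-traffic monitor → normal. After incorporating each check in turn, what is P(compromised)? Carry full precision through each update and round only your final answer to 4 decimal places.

After the IDS='quiet': P(compromised) = 0.3·0.9000 / (0.3·0.9000 + 0.8·0.1000) ≈ 0.7714
After the outbound-traffic monitor='anomaly': P(compromised) = 0.85·0.7714 / (0.85·0.7714 + 0.7·0.2286) ≈ 0.8039
After the outbound-traffic monitor='normal': P(compromised) = 0.15·0.8039 / (0.15·0.8039 + 0.3·0.1961) ≈ 0.6720

0.6720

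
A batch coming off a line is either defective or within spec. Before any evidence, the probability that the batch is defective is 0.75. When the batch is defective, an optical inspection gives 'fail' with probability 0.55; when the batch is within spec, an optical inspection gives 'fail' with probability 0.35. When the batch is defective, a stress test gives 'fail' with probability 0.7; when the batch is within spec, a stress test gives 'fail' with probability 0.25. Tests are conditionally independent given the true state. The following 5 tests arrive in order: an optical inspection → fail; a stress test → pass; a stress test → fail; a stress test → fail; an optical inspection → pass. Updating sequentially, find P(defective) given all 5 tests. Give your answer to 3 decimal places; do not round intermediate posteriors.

Each posterior becomes the prior for the next update.
After an optical inspection='fail': P(defective) = 0.55·0.7500 / (0.55·0.7500 + 0.35·0.2500) ≈ 0.8250
After a stress test='pass': P(defective) = 0.3·0.8250 / (0.3·0.8250 + 0.75·0.1750) ≈ 0.6535
After a stress test='fail': P(defective) = 0.7·0.6535 / (0.7·0.6535 + 0.25·0.3465) ≈ 0.8408
After a stress test='fail': P(defective) = 0.7·0.8408 / (0.7·0.8408 + 0.25·0.1592) ≈ 0.9366
After an optical inspection='pass': P(defective) = 0.45·0.9366 / (0.45·0.9366 + 0.65·0.0634) ≈ 0.9110

0.911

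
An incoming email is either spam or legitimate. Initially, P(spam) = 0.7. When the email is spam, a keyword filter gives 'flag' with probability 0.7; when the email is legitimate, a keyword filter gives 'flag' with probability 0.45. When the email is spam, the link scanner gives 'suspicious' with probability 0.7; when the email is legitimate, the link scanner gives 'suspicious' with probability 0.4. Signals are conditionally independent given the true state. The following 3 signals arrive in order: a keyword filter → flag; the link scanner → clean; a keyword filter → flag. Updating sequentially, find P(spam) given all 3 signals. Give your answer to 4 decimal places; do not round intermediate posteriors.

0.7384

After a keyword filter='flag': P(spam) = 0.7·0.7000 / (0.7·0.7000 + 0.45·0.3000) ≈ 0.7840
After the link scanner='clean': P(spam) = 0.3·0.7840 / (0.3·0.7840 + 0.6·0.2160) ≈ 0.6447
After a keyword filter='flag': P(spam) = 0.7·0.6447 / (0.7·0.6447 + 0.45·0.3553) ≈ 0.7384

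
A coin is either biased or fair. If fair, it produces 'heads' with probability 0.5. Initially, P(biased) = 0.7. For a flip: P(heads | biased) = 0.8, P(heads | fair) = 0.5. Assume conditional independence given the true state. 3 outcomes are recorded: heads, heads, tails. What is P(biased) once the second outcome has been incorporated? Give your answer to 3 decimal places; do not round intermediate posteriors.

Each posterior becomes the prior for the next update.
After 'heads': P(biased) = 0.8·0.7000 / (0.8·0.7000 + 0.5·0.3000) ≈ 0.7887
After 'heads': P(biased) = 0.8·0.7887 / (0.8·0.7887 + 0.5·0.2113) ≈ 0.8566

0.857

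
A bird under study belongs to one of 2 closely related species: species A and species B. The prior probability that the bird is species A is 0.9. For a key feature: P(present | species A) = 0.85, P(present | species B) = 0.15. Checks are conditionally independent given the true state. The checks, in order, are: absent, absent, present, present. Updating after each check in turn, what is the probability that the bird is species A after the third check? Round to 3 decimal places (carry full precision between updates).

After 'absent': P(species A) = 0.15·0.9000 / (0.15·0.9000 + 0.85·0.1000) ≈ 0.6136
After 'absent': P(species A) = 0.15·0.6136 / (0.15·0.6136 + 0.85·0.3864) ≈ 0.2189
After 'present': P(species A) = 0.85·0.2189 / (0.85·0.2189 + 0.15·0.7811) ≈ 0.6136

0.614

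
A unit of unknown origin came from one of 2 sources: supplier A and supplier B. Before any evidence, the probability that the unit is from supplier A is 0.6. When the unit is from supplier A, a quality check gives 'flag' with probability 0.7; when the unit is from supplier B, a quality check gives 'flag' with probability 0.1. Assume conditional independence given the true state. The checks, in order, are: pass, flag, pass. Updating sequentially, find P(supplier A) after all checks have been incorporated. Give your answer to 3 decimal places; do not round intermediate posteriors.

After 'pass': P(supplier A) = 0.3·0.6000 / (0.3·0.6000 + 0.9·0.4000) ≈ 0.3333
After 'flag': P(supplier A) = 0.7·0.3333 / (0.7·0.3333 + 0.1·0.6667) ≈ 0.7778
After 'pass': P(supplier A) = 0.3·0.7778 / (0.3·0.7778 + 0.9·0.2222) ≈ 0.5385

0.538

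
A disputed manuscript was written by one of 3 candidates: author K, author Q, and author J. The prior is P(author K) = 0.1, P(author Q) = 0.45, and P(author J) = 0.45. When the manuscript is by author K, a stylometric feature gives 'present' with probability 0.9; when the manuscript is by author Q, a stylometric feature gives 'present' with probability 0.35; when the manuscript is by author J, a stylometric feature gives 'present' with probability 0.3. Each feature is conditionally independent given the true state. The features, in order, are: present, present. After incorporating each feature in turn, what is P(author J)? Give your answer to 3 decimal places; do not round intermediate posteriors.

0.229

After 'present': normaliser = 0.9·0.1000 + 0.35·0.4500 + 0.3·0.4500; P(author K) ≈ 0.2353, P(author Q) ≈ 0.4118, P(author J) ≈ 0.3529
After 'present': normaliser = 0.9·0.2353 + 0.35·0.4118 + 0.3·0.3529; P(author K) ≈ 0.4586, P(author Q) ≈ 0.3121, P(author J) ≈ 0.2293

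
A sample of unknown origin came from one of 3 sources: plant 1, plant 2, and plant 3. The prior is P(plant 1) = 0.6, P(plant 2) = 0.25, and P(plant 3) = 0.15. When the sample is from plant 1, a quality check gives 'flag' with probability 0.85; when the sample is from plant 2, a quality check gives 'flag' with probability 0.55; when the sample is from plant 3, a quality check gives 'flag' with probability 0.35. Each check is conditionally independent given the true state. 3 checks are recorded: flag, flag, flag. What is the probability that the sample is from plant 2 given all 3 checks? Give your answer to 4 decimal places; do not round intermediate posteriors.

After 'flag': normaliser = 0.85·0.6000 + 0.55·0.2500 + 0.35·0.1500; P(plant 1) ≈ 0.7286, P(plant 2) ≈ 0.1964, P(plant 3) ≈ 0.0750
After 'flag': normaliser = 0.85·0.7286 + 0.55·0.1964 + 0.35·0.0750; P(plant 1) ≈ 0.8218, P(plant 2) ≈ 0.1434, P(plant 3) ≈ 0.0348
After 'flag': normaliser = 0.85·0.8218 + 0.55·0.1434 + 0.35·0.0348; P(plant 1) ≈ 0.8847, P(plant 2) ≈ 0.0999, P(plant 3) ≈ 0.0154

0.0999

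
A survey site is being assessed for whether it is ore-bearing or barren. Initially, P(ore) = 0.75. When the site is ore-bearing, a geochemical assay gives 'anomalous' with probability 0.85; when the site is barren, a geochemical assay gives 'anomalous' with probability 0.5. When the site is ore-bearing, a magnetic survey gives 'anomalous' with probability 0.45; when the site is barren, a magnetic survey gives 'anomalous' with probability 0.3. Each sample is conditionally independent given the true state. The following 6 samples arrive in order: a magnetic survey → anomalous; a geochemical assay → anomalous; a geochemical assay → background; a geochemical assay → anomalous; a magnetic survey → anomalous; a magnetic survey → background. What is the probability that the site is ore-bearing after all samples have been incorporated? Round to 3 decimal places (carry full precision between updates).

0.821

Each posterior becomes the prior for the next update.
After a magnetic survey='anomalous': P(ore) = 0.45·0.7500 / (0.45·0.7500 + 0.3·0.2500) ≈ 0.8182
After a geochemical assay='anomalous': P(ore) = 0.85·0.8182 / (0.85·0.8182 + 0.5·0.1818) ≈ 0.8844
After a geochemical assay='background': P(ore) = 0.15·0.8844 / (0.15·0.8844 + 0.5·0.1156) ≈ 0.6965
After a geochemical assay='anomalous': P(ore) = 0.85·0.6965 / (0.85·0.6965 + 0.5·0.3035) ≈ 0.7960
After a magnetic survey='anomalous': P(ore) = 0.45·0.7960 / (0.45·0.7960 + 0.3·0.2040) ≈ 0.8541
After a magnetic survey='background': P(ore) = 0.55·0.8541 / (0.55·0.8541 + 0.7·0.1459) ≈ 0.8214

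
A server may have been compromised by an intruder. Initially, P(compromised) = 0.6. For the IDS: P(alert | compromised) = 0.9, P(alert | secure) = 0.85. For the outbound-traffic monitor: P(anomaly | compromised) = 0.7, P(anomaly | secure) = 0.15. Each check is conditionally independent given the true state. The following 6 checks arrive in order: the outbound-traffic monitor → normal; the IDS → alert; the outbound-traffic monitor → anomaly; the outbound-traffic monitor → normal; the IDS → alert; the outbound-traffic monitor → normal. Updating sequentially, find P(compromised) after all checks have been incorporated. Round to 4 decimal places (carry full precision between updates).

Each posterior becomes the prior for the next update.
After the outbound-traffic monitor='normal': P(compromised) = 0.3·0.6000 / (0.3·0.6000 + 0.85·0.4000) ≈ 0.3462
After the IDS='alert': P(compromised) = 0.9·0.3462 / (0.9·0.3462 + 0.85·0.6538) ≈ 0.3592
After the outbound-traffic monitor='anomaly': P(compromised) = 0.7·0.3592 / (0.7·0.3592 + 0.15·0.6408) ≈ 0.7234
After the outbound-traffic monitor='normal': P(compromised) = 0.3·0.7234 / (0.3·0.7234 + 0.85·0.2766) ≈ 0.4801
After the IDS='alert': P(compromised) = 0.9·0.4801 / (0.9·0.4801 + 0.85·0.5199) ≈ 0.4943
After the outbound-traffic monitor='normal': P(compromised) = 0.3·0.4943 / (0.3·0.4943 + 0.85·0.5057) ≈ 0.2565

0.2565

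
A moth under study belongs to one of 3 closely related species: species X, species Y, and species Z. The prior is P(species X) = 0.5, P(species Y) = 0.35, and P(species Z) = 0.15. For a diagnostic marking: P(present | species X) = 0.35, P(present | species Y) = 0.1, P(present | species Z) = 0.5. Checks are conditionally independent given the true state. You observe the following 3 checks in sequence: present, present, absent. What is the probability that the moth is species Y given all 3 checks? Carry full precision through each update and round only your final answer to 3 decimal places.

0.051

After 'present': normaliser = 0.35·0.5000 + 0.1·0.3500 + 0.5·0.1500; P(species X) ≈ 0.6140, P(species Y) ≈ 0.1228, P(species Z) ≈ 0.2632
After 'present': normaliser = 0.35·0.6140 + 0.1·0.1228 + 0.5·0.2632; P(species X) ≈ 0.5990, P(species Y) ≈ 0.0342, P(species Z) ≈ 0.3667
After 'absent': normaliser = 0.65·0.5990 + 0.9·0.0342 + 0.5·0.3667; P(species X) ≈ 0.6451, P(species Y) ≈ 0.0510, P(species Z) ≈ 0.3038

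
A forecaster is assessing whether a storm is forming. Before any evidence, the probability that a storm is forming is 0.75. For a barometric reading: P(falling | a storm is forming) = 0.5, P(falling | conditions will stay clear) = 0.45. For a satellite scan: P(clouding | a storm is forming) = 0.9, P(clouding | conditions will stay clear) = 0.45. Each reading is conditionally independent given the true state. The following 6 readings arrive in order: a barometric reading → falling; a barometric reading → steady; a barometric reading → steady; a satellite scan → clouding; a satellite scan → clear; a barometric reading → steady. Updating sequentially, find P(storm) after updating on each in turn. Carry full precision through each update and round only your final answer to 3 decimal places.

0.477

After a barometric reading='falling': P(storm) = 0.5·0.7500 / (0.5·0.7500 + 0.45·0.2500) ≈ 0.7692
After a barometric reading='steady': P(storm) = 0.5·0.7692 / (0.5·0.7692 + 0.55·0.2308) ≈ 0.7519
After a barometric reading='steady': P(storm) = 0.5·0.7519 / (0.5·0.7519 + 0.55·0.2481) ≈ 0.7337
After a satellite scan='clouding': P(storm) = 0.9·0.7337 / (0.9·0.7337 + 0.45·0.2663) ≈ 0.8464
After a satellite scan='clear': P(storm) = 0.1·0.8464 / (0.1·0.8464 + 0.55·0.1536) ≈ 0.5004
After a barometric reading='steady': P(storm) = 0.5·0.5004 / (0.5·0.5004 + 0.55·0.4996) ≈ 0.4766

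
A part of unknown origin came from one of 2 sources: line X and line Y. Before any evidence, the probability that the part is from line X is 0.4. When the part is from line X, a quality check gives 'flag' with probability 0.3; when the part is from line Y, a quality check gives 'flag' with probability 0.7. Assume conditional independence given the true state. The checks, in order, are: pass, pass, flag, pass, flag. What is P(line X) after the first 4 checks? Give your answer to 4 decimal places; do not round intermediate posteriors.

0.7840

After 'pass': P(line X) = 0.7·0.4000 / (0.7·0.4000 + 0.3·0.6000) ≈ 0.6087
After 'pass': P(line X) = 0.7·0.6087 / (0.7·0.6087 + 0.3·0.3913) ≈ 0.7840
After 'flag': P(line X) = 0.3·0.7840 / (0.3·0.7840 + 0.7·0.2160) ≈ 0.6087
After 'pass': P(line X) = 0.7·0.6087 / (0.7·0.6087 + 0.3·0.3913) ≈ 0.7840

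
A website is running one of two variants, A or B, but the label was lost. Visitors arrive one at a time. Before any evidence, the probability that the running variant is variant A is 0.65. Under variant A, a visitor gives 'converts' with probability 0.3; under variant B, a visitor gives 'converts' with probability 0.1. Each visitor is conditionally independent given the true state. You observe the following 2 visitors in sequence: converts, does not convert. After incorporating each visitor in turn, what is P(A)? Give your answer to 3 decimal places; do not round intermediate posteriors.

0.813

After 'converts': P(A) = 0.3·0.6500 / (0.3·0.6500 + 0.1·0.3500) ≈ 0.8478
After 'does not convert': P(A) = 0.7·0.8478 / (0.7·0.8478 + 0.9·0.1522) ≈ 0.8125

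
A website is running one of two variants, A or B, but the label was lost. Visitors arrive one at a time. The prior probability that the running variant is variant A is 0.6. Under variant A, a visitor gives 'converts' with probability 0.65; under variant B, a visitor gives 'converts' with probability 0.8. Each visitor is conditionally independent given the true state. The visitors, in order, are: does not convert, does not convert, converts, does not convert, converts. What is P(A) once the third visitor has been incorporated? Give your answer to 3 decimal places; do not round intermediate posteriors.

Apply Bayes' rule sequentially, carrying P(A) forward.
After 'does not convert': P(A) = 0.35·0.6000 / (0.35·0.6000 + 0.2·0.4000) ≈ 0.7241
After 'does not convert': P(A) = 0.35·0.7241 / (0.35·0.7241 + 0.2·0.2759) ≈ 0.8212
After 'converts': P(A) = 0.65·0.8212 / (0.65·0.8212 + 0.8·0.1788) ≈ 0.7887

0.789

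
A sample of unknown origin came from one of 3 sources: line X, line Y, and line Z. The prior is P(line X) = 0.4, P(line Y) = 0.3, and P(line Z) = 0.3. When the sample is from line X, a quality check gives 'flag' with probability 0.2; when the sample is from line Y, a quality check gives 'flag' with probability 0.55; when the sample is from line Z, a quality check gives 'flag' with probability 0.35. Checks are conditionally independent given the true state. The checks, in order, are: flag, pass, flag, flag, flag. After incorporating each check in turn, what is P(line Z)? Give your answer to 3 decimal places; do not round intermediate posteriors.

Apply Bayes' rule sequentially, carrying P(line Z) forward.
After 'flag': normaliser = 0.2·0.4000 + 0.55·0.3000 + 0.35·0.3000; P(line X) ≈ 0.2286, P(line Y) ≈ 0.4714, P(line Z) ≈ 0.3000
After 'pass': normaliser = 0.8·0.2286 + 0.45·0.4714 + 0.65·0.3000; P(line X) ≈ 0.3099, P(line Y) ≈ 0.3596, P(line Z) ≈ 0.3305
After 'flag': normaliser = 0.2·0.3099 + 0.55·0.3596 + 0.35·0.3305; P(line X) ≈ 0.1651, P(line Y) ≈ 0.5268, P(line Z) ≈ 0.3081
After 'flag': normaliser = 0.2·0.1651 + 0.55·0.5268 + 0.35·0.3081; P(line X) ≈ 0.0767, P(line Y) ≈ 0.6729, P(line Z) ≈ 0.2505
After 'flag': normaliser = 0.2·0.0767 + 0.55·0.6729 + 0.35·0.2505; P(line X) ≈ 0.0324, P(line Y) ≈ 0.7823, P(line Z) ≈ 0.1853

0.185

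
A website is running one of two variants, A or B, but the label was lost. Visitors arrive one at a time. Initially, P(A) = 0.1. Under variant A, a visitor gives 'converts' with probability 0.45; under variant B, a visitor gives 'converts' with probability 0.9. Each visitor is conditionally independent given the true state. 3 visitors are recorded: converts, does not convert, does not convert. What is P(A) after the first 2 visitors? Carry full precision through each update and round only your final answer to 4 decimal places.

After 'converts': P(A) = 0.45·0.1000 / (0.45·0.1000 + 0.9·0.9000) ≈ 0.0526
After 'does not convert': P(A) = 0.55·0.0526 / (0.55·0.0526 + 0.1·0.9474) ≈ 0.2340

0.2340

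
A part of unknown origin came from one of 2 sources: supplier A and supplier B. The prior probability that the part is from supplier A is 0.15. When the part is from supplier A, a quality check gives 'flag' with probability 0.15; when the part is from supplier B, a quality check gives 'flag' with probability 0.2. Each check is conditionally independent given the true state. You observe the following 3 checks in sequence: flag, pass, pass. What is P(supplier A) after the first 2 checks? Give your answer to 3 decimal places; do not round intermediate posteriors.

After 'flag': P(supplier A) = 0.15·0.1500 / (0.15·0.1500 + 0.2·0.8500) ≈ 0.1169
After 'pass': P(supplier A) = 0.85·0.1169 / (0.85·0.1169 + 0.8·0.8831) ≈ 0.1233

0.123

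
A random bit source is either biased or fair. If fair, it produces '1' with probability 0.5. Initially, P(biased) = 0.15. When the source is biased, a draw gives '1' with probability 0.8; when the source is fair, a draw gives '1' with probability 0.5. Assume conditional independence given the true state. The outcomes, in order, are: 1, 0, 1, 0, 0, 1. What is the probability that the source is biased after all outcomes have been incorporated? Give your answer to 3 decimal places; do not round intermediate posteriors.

Apply Bayes' rule sequentially, carrying P(biased) forward.
After '1': P(biased) = 0.8·0.1500 / (0.8·0.1500 + 0.5·0.8500) ≈ 0.2202
After '0': P(biased) = 0.2·0.2202 / (0.2·0.2202 + 0.5·0.7798) ≈ 0.1015
After '1': P(biased) = 0.8·0.1015 / (0.8·0.1015 + 0.5·0.8985) ≈ 0.1530
After '0': P(biased) = 0.2·0.1530 / (0.2·0.1530 + 0.5·0.8470) ≈ 0.0674
After '0': P(biased) = 0.2·0.0674 / (0.2·0.0674 + 0.5·0.9326) ≈ 0.0281
After '1': P(biased) = 0.8·0.0281 / (0.8·0.0281 + 0.5·0.9719) ≈ 0.0442

0.044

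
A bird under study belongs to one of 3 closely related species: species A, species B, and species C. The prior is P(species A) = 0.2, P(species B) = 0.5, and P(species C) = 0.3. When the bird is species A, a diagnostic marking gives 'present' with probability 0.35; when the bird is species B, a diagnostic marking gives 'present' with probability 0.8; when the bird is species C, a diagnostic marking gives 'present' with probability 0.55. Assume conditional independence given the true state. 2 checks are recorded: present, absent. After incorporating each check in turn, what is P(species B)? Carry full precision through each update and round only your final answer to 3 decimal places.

0.401

After 'present': normaliser = 0.35·0.2000 + 0.8·0.5000 + 0.55·0.3000; P(species A) ≈ 0.1102, P(species B) ≈ 0.6299, P(species C) ≈ 0.2598
After 'absent': normaliser = 0.65·0.1102 + 0.2·0.6299 + 0.45·0.2598; P(species A) ≈ 0.2278, P(species B) ≈ 0.4005, P(species C) ≈ 0.3717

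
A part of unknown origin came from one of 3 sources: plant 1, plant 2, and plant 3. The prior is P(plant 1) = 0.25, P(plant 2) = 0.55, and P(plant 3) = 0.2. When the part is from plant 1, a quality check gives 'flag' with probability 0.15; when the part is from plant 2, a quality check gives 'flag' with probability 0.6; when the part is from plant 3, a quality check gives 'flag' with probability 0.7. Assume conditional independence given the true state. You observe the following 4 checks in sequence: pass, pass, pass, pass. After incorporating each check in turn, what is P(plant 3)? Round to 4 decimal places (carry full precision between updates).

0.0111

Each posterior becomes the prior for the next update.
After 'pass': normaliser = 0.85·0.2500 + 0.4·0.5500 + 0.3·0.2000; P(plant 1) ≈ 0.4315, P(plant 2) ≈ 0.4467, P(plant 3) ≈ 0.1218
After 'pass': normaliser = 0.85·0.4315 + 0.4·0.4467 + 0.3·0.1218; P(plant 1) ≈ 0.6302, P(plant 2) ≈ 0.3070, P(plant 3) ≈ 0.0628
After 'pass': normaliser = 0.85·0.6302 + 0.4·0.3070 + 0.3·0.0628; P(plant 1) ≈ 0.7909, P(plant 2) ≈ 0.1813, P(plant 3) ≈ 0.0278
After 'pass': normaliser = 0.85·0.7909 + 0.4·0.1813 + 0.3·0.0278; P(plant 1) ≈ 0.8926, P(plant 2) ≈ 0.0963, P(plant 3) ≈ 0.0111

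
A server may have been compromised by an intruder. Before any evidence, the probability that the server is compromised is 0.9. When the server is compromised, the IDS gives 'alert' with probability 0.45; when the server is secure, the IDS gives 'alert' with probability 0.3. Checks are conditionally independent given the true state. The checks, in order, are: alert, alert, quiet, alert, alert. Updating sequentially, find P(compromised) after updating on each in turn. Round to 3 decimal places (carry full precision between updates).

After 'alert': P(compromised) = 0.45·0.9000 / (0.45·0.9000 + 0.3·0.1000) ≈ 0.9310
After 'alert': P(compromised) = 0.45·0.9310 / (0.45·0.9310 + 0.3·0.0690) ≈ 0.9529
After 'quiet': P(compromised) = 0.55·0.9529 / (0.55·0.9529 + 0.7·0.0471) ≈ 0.9409
After 'alert': P(compromised) = 0.45·0.9409 / (0.45·0.9409 + 0.3·0.0591) ≈ 0.9598
After 'alert': P(compromised) = 0.45·0.9598 / (0.45·0.9598 + 0.3·0.0402) ≈ 0.9728

0.973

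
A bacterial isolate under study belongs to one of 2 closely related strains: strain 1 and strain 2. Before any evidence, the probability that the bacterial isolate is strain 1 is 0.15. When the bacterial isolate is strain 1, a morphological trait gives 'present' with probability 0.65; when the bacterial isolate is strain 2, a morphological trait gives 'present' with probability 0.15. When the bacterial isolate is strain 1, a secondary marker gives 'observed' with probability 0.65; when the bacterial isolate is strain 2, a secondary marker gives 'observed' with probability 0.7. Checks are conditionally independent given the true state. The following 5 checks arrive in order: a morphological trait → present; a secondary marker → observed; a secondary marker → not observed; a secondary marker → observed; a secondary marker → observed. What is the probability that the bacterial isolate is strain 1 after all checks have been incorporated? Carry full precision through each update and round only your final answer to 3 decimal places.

After a morphological trait='present': P(strain 1) = 0.65·0.1500 / (0.65·0.1500 + 0.15·0.8500) ≈ 0.4333
After a secondary marker='observed': P(strain 1) = 0.65·0.4333 / (0.65·0.4333 + 0.7·0.5667) ≈ 0.4152
After a secondary marker='not observed': P(strain 1) = 0.35·0.4152 / (0.35·0.4152 + 0.3·0.5848) ≈ 0.4531
After a secondary marker='observed': P(strain 1) = 0.65·0.4531 / (0.65·0.4531 + 0.7·0.5469) ≈ 0.4348
After a secondary marker='observed': P(strain 1) = 0.65·0.4348 / (0.65·0.4348 + 0.7·0.5652) ≈ 0.4167

0.417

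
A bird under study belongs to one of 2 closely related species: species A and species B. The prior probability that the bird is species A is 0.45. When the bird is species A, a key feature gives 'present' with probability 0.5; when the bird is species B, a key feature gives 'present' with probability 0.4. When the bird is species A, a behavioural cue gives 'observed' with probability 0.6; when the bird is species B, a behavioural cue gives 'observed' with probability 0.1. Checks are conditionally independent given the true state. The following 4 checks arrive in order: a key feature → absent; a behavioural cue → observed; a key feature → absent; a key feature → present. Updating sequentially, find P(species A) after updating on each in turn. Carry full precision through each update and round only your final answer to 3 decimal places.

0.810

After a key feature='absent': P(species A) = 0.5·0.4500 / (0.5·0.4500 + 0.6·0.5500) ≈ 0.4054
After a behavioural cue='observed': P(species A) = 0.6·0.4054 / (0.6·0.4054 + 0.1·0.5946) ≈ 0.8036
After a key feature='absent': P(species A) = 0.5·0.8036 / (0.5·0.8036 + 0.6·0.1964) ≈ 0.7732
After a key feature='present': P(species A) = 0.5·0.7732 / (0.5·0.7732 + 0.4·0.2268) ≈ 0.8099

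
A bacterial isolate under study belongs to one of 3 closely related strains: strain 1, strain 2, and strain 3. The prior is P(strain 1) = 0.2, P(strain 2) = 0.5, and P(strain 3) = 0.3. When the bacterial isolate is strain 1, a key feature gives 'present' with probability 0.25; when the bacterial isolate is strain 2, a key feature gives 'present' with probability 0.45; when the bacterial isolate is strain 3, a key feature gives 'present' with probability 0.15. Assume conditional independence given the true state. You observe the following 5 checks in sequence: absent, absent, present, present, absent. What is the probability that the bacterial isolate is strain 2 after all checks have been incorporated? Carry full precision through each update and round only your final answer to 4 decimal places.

After 'absent': normaliser = 0.75·0.2000 + 0.55·0.5000 + 0.85·0.3000; P(strain 1) ≈ 0.2206, P(strain 2) ≈ 0.4044, P(strain 3) ≈ 0.3750
After 'absent': normaliser = 0.75·0.2206 + 0.55·0.4044 + 0.85·0.3750; P(strain 1) ≈ 0.2341, P(strain 2) ≈ 0.3148, P(strain 3) ≈ 0.4511
After 'present': normaliser = 0.25·0.2341 + 0.45·0.3148 + 0.15·0.4511; P(strain 1) ≈ 0.2185, P(strain 2) ≈ 0.5288, P(strain 3) ≈ 0.2526
After 'present': normaliser = 0.25·0.2185 + 0.45·0.5288 + 0.15·0.2526; P(strain 1) ≈ 0.1653, P(strain 2) ≈ 0.7200, P(strain 3) ≈ 0.1147
After 'absent': normaliser = 0.75·0.1653 + 0.55·0.7200 + 0.85·0.1147; P(strain 1) ≈ 0.2008, P(strain 2) ≈ 0.6414, P(strain 3) ≈ 0.1578

0.6414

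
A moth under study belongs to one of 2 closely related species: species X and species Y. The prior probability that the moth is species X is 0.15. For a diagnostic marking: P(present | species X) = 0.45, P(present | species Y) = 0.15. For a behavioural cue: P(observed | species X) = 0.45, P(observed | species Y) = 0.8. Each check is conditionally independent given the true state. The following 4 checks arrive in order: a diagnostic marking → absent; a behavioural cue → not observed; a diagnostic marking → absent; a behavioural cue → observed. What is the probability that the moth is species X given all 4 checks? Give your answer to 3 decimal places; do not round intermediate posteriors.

0.103

Apply Bayes' rule sequentially, carrying P(species X) forward.
After a diagnostic marking='absent': P(species X) = 0.55·0.1500 / (0.55·0.1500 + 0.85·0.8500) ≈ 0.1025
After a behavioural cue='not observed': P(species X) = 0.55·0.1025 / (0.55·0.1025 + 0.2·0.8975) ≈ 0.2390
After a diagnostic marking='absent': P(species X) = 0.55·0.2390 / (0.55·0.2390 + 0.85·0.7610) ≈ 0.1689
After a behavioural cue='observed': P(species X) = 0.45·0.1689 / (0.45·0.1689 + 0.8·0.8311) ≈ 0.1026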